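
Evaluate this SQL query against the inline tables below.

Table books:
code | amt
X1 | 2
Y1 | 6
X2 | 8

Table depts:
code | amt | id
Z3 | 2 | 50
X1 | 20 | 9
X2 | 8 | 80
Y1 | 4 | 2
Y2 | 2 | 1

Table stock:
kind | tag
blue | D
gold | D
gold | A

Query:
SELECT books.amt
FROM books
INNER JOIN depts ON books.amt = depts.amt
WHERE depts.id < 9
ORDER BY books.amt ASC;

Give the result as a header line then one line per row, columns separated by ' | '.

After JOIN depts (3 rows):
books.code | books.amt | depts.code | depts.amt | depts.id
X1 | 2 | Z3 | 2 | 50
X1 | 2 | Y2 | 2 | 1
X2 | 8 | X2 | 8 | 80
After WHERE (1 rows):
books.code | books.amt | depts.code | depts.amt | depts.id
X1 | 2 | Y2 | 2 | 1
After SELECT (1 rows):
books.amt
2
After ORDER BY (1 rows):
books.amt
2

== RESULT ==
books.amt
2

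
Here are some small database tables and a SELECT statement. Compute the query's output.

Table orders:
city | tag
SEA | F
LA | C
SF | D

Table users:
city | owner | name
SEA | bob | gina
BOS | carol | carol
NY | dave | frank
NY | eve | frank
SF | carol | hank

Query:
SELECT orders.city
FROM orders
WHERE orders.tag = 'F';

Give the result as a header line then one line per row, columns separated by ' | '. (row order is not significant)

== RESULT ==
orders.city
SEA

Derivation:
After WHERE (1 rows):
orders.city | orders.tag
SEA | F
After SELECT (1 rows):
orders.city
SEA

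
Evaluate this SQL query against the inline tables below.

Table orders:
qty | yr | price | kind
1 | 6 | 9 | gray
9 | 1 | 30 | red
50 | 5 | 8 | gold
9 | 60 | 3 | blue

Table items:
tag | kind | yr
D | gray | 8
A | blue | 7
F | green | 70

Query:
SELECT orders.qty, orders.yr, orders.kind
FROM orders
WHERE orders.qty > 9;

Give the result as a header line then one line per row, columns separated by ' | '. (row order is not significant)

== RESULT ==
orders.qty | orders.yr | orders.kind
50 | 5 | gold

Derivation:
After WHERE (1 rows):
orders.qty | orders.yr | orders.price | orders.kind
50 | 5 | 8 | gold
After SELECT (1 rows):
orders.qty | orders.yr | orders.kind
50 | 5 | gold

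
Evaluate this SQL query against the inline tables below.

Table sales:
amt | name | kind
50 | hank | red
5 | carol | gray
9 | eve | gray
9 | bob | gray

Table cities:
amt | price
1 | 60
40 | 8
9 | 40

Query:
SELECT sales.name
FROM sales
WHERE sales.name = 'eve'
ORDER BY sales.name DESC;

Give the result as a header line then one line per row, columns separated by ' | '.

After WHERE (1 rows):
sales.amt | sales.name | sales.kind
9 | eve | gray
After SELECT (1 rows):
sales.name
eve
After ORDER BY (1 rows):
sales.name
eve

== RESULT ==
sales.name
eve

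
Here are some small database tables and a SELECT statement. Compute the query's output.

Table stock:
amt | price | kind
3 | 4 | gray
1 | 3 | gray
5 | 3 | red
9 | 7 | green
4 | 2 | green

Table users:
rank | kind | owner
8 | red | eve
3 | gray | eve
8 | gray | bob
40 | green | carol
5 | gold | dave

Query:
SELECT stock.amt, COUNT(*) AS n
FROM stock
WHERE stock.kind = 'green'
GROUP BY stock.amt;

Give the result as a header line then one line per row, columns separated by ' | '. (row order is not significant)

After WHERE (2 rows):
stock.amt | stock.price | stock.kind
9 | 7 | green
4 | 2 | green
After GROUP BY (2 rows):
stock.amt | n
9 | 1
4 | 1

== RESULT ==
stock.amt | n
9 | 1
4 | 1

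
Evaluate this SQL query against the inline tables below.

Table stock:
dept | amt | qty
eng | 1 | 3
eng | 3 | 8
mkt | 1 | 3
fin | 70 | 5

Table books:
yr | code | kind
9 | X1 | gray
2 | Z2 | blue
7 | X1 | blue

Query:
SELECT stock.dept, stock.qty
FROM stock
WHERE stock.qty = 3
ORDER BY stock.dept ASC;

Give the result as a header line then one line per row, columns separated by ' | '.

After WHERE (2 rows):
stock.dept | stock.amt | stock.qty
eng | 1 | 3
mkt | 1 | 3
After SELECT (2 rows):
stock.dept | stock.qty
eng | 3
mkt | 3
After ORDER BY (2 rows):
stock.dept | stock.qty
eng | 3
mkt | 3

== RESULT ==
stock.dept | stock.qty
eng | 3
mkt | 3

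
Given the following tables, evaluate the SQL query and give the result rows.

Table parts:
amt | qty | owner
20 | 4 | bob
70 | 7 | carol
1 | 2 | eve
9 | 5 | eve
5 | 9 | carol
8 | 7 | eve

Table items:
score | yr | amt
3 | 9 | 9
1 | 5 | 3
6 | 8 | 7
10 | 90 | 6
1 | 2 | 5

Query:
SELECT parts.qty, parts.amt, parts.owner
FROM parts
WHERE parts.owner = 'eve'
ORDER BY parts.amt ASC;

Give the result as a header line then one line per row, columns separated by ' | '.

After WHERE (3 rows):
parts.amt | parts.qty | parts.owner
1 | 2 | eve
9 | 5 | eve
8 | 7 | eve
After SELECT (3 rows):
parts.qty | parts.amt | parts.owner
2 | 1 | eve
5 | 9 | eve
7 | 8 | eve
After ORDER BY (3 rows):
parts.qty | parts.amt | parts.owner
2 | 1 | eve
7 | 8 | eve
5 | 9 | eve

== RESULT ==
parts.qty | parts.amt | parts.owner
2 | 1 | eve
7 | 8 | eve
5 | 9 | eve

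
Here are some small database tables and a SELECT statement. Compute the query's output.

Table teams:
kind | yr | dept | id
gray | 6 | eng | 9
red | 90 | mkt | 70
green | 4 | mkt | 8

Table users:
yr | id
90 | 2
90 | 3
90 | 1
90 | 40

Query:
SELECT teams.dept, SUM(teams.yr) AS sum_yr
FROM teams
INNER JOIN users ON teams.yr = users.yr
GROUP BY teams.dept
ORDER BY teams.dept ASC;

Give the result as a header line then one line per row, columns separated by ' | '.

After JOIN users (4 rows):
teams.kind | teams.yr | teams.dept | teams.id | users.yr | users.id
red | 90 | mkt | 70 | 90 | 2
red | 90 | mkt | 70 | 90 | 3
red | 90 | mkt | 70 | 90 | 1
red | 90 | mkt | 70 | 90 | 40
After GROUP BY (1 rows):
teams.dept | sum_yr
mkt | 360
After ORDER BY (1 rows):
teams.dept | sum_yr
mkt | 360

== RESULT ==
teams.dept | sum_yr
mkt | 360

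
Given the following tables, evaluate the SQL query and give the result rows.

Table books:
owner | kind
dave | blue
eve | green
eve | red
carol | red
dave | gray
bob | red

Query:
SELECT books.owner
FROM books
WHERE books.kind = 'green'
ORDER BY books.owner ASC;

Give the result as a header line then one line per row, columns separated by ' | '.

== RESULT ==
books.owner
eve

Derivation:
After WHERE (1 rows):
books.owner | books.kind
eve | green
After SELECT (1 rows):
books.owner
eve
After ORDER BY (1 rows):
books.owner
eve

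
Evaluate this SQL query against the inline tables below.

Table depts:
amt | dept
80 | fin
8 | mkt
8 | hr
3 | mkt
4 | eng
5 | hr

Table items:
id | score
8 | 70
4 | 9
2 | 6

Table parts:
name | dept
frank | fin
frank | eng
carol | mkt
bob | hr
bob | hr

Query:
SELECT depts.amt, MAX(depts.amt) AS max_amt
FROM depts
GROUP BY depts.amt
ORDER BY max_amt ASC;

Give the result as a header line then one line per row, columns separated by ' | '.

After GROUP BY (5 rows):
depts.amt | max_amt
80 | 80
8 | 8
3 | 3
4 | 4
5 | 5
After ORDER BY (5 rows):
depts.amt | max_amt
3 | 3
4 | 4
5 | 5
8 | 8
80 | 80

== RESULT ==
depts.amt | max_amt
3 | 3
4 | 4
5 | 5
8 | 8
80 | 80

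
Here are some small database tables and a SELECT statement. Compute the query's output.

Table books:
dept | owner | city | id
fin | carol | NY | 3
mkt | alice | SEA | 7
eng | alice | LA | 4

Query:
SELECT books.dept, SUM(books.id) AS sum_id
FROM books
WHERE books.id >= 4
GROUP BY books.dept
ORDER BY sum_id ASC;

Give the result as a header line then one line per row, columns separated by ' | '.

== RESULT ==
books.dept | sum_id
eng | 4
mkt | 7

Derivation:
After WHERE (2 rows):
books.dept | books.owner | books.city | books.id
mkt | alice | SEA | 7
eng | alice | LA | 4
After GROUP BY (2 rows):
books.dept | sum_id
mkt | 7
eng | 4
After ORDER BY (2 rows):
books.dept | sum_id
eng | 4
mkt | 7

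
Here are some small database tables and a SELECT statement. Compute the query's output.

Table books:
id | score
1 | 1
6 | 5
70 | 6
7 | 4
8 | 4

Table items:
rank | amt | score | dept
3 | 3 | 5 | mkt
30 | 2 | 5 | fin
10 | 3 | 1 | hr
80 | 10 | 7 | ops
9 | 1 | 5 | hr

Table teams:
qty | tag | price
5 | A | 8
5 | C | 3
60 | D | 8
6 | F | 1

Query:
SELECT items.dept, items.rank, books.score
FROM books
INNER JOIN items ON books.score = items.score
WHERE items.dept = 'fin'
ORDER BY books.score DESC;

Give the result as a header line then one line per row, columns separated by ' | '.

After JOIN items (4 rows):
books.id | books.score | items.rank | items.amt | items.score | items.dept
1 | 1 | 10 | 3 | 1 | hr
6 | 5 | 3 | 3 | 5 | mkt
6 | 5 | 30 | 2 | 5 | fin
6 | 5 | 9 | 1 | 5 | hr
After WHERE (1 rows):
books.id | books.score | items.rank | items.amt | items.score | items.dept
6 | 5 | 30 | 2 | 5 | fin
After SELECT (1 rows):
items.dept | items.rank | books.score
fin | 30 | 5
After ORDER BY (1 rows):
items.dept | items.rank | books.score
fin | 30 | 5

== RESULT ==
items.dept | items.rank | books.score
fin | 30 | 5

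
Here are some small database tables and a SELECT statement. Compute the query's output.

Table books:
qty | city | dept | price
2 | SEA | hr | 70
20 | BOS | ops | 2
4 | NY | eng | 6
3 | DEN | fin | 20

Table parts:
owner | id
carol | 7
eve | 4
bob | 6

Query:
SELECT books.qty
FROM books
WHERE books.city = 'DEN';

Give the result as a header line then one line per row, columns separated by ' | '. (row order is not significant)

After WHERE (1 rows):
books.qty | books.city | books.dept | books.price
3 | DEN | fin | 20
After SELECT (1 rows):
books.qty
3

== RESULT ==
books.qty
3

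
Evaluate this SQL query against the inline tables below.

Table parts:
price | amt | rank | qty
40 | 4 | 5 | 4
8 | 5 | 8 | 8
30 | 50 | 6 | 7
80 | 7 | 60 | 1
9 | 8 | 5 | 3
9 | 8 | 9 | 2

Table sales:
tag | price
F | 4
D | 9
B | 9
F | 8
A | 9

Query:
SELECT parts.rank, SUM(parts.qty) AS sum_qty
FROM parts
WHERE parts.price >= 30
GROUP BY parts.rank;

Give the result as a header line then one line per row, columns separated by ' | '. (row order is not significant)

After WHERE (3 rows):
parts.price | parts.amt | parts.rank | parts.qty
40 | 4 | 5 | 4
30 | 50 | 6 | 7
80 | 7 | 60 | 1
After GROUP BY (3 rows):
parts.rank | sum_qty
5 | 4
6 | 7
60 | 1

== RESULT ==
parts.rank | sum_qty
5 | 4
6 | 7
60 | 1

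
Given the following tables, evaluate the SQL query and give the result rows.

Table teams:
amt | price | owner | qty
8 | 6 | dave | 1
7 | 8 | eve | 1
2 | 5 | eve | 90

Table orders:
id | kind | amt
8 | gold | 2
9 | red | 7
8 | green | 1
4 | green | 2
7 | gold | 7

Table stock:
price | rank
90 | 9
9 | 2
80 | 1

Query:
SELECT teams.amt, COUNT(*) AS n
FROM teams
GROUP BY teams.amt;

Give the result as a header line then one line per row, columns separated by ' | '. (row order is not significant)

After GROUP BY (3 rows):
teams.amt | n
8 | 1
7 | 1
2 | 1

== RESULT ==
teams.amt | n
8 | 1
7 | 1
2 | 1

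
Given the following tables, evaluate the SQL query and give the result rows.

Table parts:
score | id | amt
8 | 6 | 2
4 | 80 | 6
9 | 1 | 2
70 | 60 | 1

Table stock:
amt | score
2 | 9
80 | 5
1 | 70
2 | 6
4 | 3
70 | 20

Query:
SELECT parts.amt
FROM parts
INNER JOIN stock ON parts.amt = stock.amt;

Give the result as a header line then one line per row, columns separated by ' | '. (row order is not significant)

After JOIN stock (5 rows):
parts.score | parts.id | parts.amt | stock.amt | stock.score
8 | 6 | 2 | 2 | 9
8 | 6 | 2 | 2 | 6
9 | 1 | 2 | 2 | 9
9 | 1 | 2 | 2 | 6
70 | 60 | 1 | 1 | 70
After SELECT (5 rows):
parts.amt
2
2
2
2
1

== RESULT ==
parts.amt
2
2
2
2
1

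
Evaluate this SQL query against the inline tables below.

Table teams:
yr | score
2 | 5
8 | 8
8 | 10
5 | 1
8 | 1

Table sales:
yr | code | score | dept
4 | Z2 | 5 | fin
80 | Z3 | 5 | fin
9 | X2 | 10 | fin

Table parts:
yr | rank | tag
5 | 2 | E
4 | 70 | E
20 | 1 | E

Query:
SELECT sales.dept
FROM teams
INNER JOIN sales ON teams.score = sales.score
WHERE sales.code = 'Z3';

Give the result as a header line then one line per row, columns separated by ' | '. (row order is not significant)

After JOIN sales (3 rows):
teams.yr | teams.score | sales.yr | sales.code | sales.score | sales.dept
2 | 5 | 4 | Z2 | 5 | fin
2 | 5 | 80 | Z3 | 5 | fin
8 | 10 | 9 | X2 | 10 | fin
After WHERE (1 rows):
teams.yr | teams.score | sales.yr | sales.code | sales.score | sales.dept
2 | 5 | 80 | Z3 | 5 | fin
After SELECT (1 rows):
sales.dept
fin

== RESULT ==
sales.dept
fin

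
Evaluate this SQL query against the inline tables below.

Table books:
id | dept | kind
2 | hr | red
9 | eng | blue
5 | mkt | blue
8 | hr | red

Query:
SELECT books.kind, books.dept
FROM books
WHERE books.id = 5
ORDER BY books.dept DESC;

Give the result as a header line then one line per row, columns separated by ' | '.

== RESULT ==
books.kind | books.dept
blue | mkt

Derivation:
After WHERE (1 rows):
books.id | books.dept | books.kind
5 | mkt | blue
After SELECT (1 rows):
books.kind | books.dept
blue | mkt
After ORDER BY (1 rows):
books.kind | books.dept
blue | mkt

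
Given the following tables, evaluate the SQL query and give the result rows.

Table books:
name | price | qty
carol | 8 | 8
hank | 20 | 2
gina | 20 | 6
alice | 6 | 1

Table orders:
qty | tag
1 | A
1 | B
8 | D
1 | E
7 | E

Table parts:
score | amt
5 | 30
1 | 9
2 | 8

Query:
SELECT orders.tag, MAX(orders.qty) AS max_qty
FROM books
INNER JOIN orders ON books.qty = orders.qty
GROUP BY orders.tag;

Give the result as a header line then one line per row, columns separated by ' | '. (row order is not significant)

After JOIN orders (4 rows):
books.name | books.price | books.qty | orders.qty | orders.tag
carol | 8 | 8 | 8 | D
alice | 6 | 1 | 1 | A
alice | 6 | 1 | 1 | B
alice | 6 | 1 | 1 | E
After GROUP BY (4 rows):
orders.tag | max_qty
D | 8
A | 1
B | 1
E | 1

== RESULT ==
orders.tag | max_qty
D | 8
A | 1
B | 1
E | 1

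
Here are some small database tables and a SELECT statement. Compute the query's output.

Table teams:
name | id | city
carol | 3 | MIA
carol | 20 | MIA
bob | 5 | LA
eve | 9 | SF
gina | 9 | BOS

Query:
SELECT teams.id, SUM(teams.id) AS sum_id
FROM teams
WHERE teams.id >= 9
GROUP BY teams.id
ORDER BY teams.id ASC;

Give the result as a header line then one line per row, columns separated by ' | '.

== RESULT ==
teams.id | sum_id
9 | 18
20 | 20

Derivation:
After WHERE (3 rows):
teams.name | teams.id | teams.city
carol | 20 | MIA
eve | 9 | SF
gina | 9 | BOS
After GROUP BY (2 rows):
teams.id | sum_id
20 | 20
9 | 18
After ORDER BY (2 rows):
teams.id | sum_id
9 | 18
20 | 20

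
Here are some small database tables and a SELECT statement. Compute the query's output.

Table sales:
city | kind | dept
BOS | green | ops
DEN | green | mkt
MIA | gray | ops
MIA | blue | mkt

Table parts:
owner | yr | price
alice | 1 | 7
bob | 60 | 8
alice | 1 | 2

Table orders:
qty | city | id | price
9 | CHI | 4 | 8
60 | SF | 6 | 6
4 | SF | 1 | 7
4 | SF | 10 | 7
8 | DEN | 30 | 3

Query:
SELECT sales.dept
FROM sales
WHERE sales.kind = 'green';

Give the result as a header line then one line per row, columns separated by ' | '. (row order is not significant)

After WHERE (2 rows):
sales.city | sales.kind | sales.dept
BOS | green | ops
DEN | green | mkt
After SELECT (2 rows):
sales.dept
ops
mkt

== RESULT ==
sales.dept
ops
mkt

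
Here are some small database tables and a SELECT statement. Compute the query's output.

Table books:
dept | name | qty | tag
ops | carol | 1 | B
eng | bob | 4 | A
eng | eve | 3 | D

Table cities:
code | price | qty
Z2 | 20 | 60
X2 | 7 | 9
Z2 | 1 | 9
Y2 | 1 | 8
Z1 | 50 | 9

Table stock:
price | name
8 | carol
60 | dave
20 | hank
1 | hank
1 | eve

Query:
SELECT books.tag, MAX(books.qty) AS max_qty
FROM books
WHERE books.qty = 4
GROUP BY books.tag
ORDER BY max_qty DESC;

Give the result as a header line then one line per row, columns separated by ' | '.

After WHERE (1 rows):
books.dept | books.name | books.qty | books.tag
eng | bob | 4 | A
After GROUP BY (1 rows):
books.tag | max_qty
A | 4
After ORDER BY (1 rows):
books.tag | max_qty
A | 4

== RESULT ==
books.tag | max_qty
A | 4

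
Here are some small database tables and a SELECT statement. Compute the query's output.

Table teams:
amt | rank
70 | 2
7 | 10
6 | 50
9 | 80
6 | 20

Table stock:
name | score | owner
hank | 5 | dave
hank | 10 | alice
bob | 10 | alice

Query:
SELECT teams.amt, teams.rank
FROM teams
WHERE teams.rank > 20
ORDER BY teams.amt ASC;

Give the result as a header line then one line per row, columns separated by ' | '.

After WHERE (2 rows):
teams.amt | teams.rank
6 | 50
9 | 80
After SELECT (2 rows):
teams.amt | teams.rank
6 | 50
9 | 80
After ORDER BY (2 rows):
teams.amt | teams.rank
6 | 50
9 | 80

== RESULT ==
teams.amt | teams.rank
6 | 50
9 | 80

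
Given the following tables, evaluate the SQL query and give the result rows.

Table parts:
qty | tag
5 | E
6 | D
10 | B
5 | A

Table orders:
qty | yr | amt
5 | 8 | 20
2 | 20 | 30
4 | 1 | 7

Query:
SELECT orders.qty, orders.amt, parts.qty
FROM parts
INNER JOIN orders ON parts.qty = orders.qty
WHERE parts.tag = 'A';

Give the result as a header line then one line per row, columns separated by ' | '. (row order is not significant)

== RESULT ==
orders.qty | orders.amt | parts.qty
5 | 20 | 5

Derivation:
After JOIN orders (2 rows):
parts.qty | parts.tag | orders.qty | orders.yr | orders.amt
5 | E | 5 | 8 | 20
5 | A | 5 | 8 | 20
After WHERE (1 rows):
parts.qty | parts.tag | orders.qty | orders.yr | orders.amt
5 | A | 5 | 8 | 20
After SELECT (1 rows):
orders.qty | orders.amt | parts.qty
5 | 20 | 5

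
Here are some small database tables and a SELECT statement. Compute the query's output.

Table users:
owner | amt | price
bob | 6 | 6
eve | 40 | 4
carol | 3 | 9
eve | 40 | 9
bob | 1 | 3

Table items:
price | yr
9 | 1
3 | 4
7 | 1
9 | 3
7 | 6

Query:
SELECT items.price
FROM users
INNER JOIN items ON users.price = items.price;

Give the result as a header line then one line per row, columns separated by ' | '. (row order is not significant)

After JOIN items (5 rows):
users.owner | users.amt | users.price | items.price | items.yr
carol | 3 | 9 | 9 | 1
carol | 3 | 9 | 9 | 3
eve | 40 | 9 | 9 | 1
eve | 40 | 9 | 9 | 3
bob | 1 | 3 | 3 | 4
After SELECT (5 rows):
items.price
9
9
9
9
3

== RESULT ==
items.price
9
9
9
9
3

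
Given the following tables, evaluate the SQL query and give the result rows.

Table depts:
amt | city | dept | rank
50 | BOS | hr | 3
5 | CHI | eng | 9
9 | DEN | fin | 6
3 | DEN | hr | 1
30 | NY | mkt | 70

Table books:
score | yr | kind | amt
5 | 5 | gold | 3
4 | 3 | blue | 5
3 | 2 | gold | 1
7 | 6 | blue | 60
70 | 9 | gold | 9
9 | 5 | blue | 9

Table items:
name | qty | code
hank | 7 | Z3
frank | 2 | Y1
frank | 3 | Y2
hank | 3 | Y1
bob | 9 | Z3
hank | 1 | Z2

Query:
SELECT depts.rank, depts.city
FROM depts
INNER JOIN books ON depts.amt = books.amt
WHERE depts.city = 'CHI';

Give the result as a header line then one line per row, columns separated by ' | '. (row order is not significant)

After JOIN books (4 rows):
depts.amt | depts.city | depts.dept | depts.rank | books.score | books.yr | books.kind | books.amt
5 | CHI | eng | 9 | 4 | 3 | blue | 5
9 | DEN | fin | 6 | 70 | 9 | gold | 9
9 | DEN | fin | 6 | 9 | 5 | blue | 9
3 | DEN | hr | 1 | 5 | 5 | gold | 3
After WHERE (1 rows):
depts.amt | depts.city | depts.dept | depts.rank | books.score | books.yr | books.kind | books.amt
5 | CHI | eng | 9 | 4 | 3 | blue | 5
After SELECT (1 rows):
depts.rank | depts.city
9 | CHI

== RESULT ==
depts.rank | depts.city
9 | CHI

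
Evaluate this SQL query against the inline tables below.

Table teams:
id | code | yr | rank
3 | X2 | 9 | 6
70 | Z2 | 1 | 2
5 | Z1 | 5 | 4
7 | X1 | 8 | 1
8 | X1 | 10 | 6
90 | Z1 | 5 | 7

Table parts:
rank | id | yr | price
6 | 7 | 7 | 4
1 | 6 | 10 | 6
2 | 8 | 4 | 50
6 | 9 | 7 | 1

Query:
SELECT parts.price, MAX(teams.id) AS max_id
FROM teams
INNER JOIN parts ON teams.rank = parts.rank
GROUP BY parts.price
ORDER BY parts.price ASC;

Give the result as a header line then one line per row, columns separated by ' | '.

== RESULT ==
parts.price | max_id
1 | 8
4 | 8
6 | 7
50 | 70

Derivation:
After JOIN parts (6 rows):
teams.id | teams.code | teams.yr | teams.rank | parts.rank | parts.id | parts.yr | parts.price
3 | X2 | 9 | 6 | 6 | 7 | 7 | 4
3 | X2 | 9 | 6 | 6 | 9 | 7 | 1
70 | Z2 | 1 | 2 | 2 | 8 | 4 | 50
7 | X1 | 8 | 1 | 1 | 6 | 10 | 6
8 | X1 | 10 | 6 | 6 | 7 | 7 | 4
8 | X1 | 10 | 6 | 6 | 9 | 7 | 1
After GROUP BY (4 rows):
parts.price | max_id
4 | 8
1 | 8
50 | 70
6 | 7
After ORDER BY (4 rows):
parts.price | max_id
1 | 8
4 | 8
6 | 7
50 | 70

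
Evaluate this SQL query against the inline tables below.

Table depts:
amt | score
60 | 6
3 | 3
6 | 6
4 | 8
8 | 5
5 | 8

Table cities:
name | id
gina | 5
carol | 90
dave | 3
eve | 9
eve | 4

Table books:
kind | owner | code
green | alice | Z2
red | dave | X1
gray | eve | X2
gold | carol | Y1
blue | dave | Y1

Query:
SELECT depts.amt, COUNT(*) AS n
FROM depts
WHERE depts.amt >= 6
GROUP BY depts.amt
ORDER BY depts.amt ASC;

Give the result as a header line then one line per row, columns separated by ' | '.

== RESULT ==
depts.amt | n
6 | 1
8 | 1
60 | 1

Derivation:
After WHERE (3 rows):
depts.amt | depts.score
60 | 6
6 | 6
8 | 5
After GROUP BY (3 rows):
depts.amt | n
60 | 1
6 | 1
8 | 1
After ORDER BY (3 rows):
depts.amt | n
6 | 1
8 | 1
60 | 1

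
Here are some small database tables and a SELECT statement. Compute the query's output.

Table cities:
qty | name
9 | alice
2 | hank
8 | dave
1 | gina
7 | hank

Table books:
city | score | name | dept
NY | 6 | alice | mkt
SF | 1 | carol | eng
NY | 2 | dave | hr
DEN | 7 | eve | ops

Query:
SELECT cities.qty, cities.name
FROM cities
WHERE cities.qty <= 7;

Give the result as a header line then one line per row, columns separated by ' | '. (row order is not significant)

== RESULT ==
cities.qty | cities.name
2 | hank
1 | gina
7 | hank

Derivation:
After WHERE (3 rows):
cities.qty | cities.name
2 | hank
1 | gina
7 | hank
After SELECT (3 rows):
cities.qty | cities.name
2 | hank
1 | gina
7 | hank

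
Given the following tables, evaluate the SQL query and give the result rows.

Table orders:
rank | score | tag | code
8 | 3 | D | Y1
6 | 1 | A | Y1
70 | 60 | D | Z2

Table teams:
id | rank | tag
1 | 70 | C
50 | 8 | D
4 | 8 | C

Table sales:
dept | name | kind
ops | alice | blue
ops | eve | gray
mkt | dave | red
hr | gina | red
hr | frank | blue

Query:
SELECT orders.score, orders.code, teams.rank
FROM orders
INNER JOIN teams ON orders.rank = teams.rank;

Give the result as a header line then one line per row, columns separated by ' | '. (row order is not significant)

After JOIN teams (3 rows):
orders.rank | orders.score | orders.tag | orders.code | teams.id | teams.rank | teams.tag
8 | 3 | D | Y1 | 50 | 8 | D
8 | 3 | D | Y1 | 4 | 8 | C
70 | 60 | D | Z2 | 1 | 70 | C
After SELECT (3 rows):
orders.score | orders.code | teams.rank
3 | Y1 | 8
3 | Y1 | 8
60 | Z2 | 70

== RESULT ==
orders.score | orders.code | teams.rank
3 | Y1 | 8
3 | Y1 | 8
60 | Z2 | 70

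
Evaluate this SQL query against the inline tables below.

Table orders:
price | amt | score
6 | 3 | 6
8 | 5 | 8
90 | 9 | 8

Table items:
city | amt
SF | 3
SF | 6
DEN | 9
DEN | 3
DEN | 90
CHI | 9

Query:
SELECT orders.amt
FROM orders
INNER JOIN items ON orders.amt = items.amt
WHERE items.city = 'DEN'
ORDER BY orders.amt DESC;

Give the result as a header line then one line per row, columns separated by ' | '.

After JOIN items (4 rows):
orders.price | orders.amt | orders.score | items.city | items.amt
6 | 3 | 6 | SF | 3
6 | 3 | 6 | DEN | 3
90 | 9 | 8 | DEN | 9
90 | 9 | 8 | CHI | 9
After WHERE (2 rows):
orders.price | orders.amt | orders.score | items.city | items.amt
6 | 3 | 6 | DEN | 3
90 | 9 | 8 | DEN | 9
After SELECT (2 rows):
orders.amt
3
9
After ORDER BY (2 rows):
orders.amt
9
3

== RESULT ==
orders.amt
9
3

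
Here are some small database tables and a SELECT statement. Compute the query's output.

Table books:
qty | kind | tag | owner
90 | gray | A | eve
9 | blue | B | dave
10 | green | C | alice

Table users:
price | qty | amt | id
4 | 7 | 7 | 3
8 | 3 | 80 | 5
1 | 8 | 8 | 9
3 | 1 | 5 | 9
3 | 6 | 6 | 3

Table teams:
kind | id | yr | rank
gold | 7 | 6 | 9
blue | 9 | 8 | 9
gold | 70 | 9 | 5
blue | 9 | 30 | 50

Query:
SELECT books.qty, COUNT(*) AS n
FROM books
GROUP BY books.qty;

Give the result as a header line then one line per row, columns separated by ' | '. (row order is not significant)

After GROUP BY (3 rows):
books.qty | n
90 | 1
9 | 1
10 | 1

== RESULT ==
books.qty | n
90 | 1
9 | 1
10 | 1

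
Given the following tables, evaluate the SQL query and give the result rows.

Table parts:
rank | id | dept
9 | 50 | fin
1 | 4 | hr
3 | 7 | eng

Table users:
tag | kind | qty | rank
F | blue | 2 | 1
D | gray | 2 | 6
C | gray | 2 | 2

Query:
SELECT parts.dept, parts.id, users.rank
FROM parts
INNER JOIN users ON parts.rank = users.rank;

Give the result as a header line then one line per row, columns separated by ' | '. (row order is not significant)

== RESULT ==
parts.dept | parts.id | users.rank
hr | 4 | 1

Derivation:
After JOIN users (1 rows):
parts.rank | parts.id | parts.dept | users.tag | users.kind | users.qty | users.rank
1 | 4 | hr | F | blue | 2 | 1
After SELECT (1 rows):
parts.dept | parts.id | users.rank
hr | 4 | 1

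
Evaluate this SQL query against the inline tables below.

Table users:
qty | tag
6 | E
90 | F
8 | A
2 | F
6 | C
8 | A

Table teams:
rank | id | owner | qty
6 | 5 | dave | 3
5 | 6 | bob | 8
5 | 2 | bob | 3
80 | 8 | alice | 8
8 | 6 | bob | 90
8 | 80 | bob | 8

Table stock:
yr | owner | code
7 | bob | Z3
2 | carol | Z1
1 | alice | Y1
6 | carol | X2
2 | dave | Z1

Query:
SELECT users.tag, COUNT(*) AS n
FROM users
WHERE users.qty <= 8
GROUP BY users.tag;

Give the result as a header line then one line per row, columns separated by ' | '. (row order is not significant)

== RESULT ==
users.tag | n
E | 1
A | 2
F | 1
C | 1

Derivation:
After WHERE (5 rows):
users.qty | users.tag
6 | E
8 | A
2 | F
6 | C
8 | A
After GROUP BY (4 rows):
users.tag | n
E | 1
A | 2
F | 1
C | 1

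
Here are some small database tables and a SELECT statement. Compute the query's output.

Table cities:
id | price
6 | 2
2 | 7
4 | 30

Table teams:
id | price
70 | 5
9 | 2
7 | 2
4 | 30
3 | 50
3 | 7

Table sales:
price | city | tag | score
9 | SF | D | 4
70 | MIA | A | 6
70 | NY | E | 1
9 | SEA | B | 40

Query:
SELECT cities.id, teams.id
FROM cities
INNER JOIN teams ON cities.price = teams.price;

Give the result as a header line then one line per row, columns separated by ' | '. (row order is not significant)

After JOIN teams (4 rows):
cities.id | cities.price | teams.id | teams.price
6 | 2 | 9 | 2
6 | 2 | 7 | 2
2 | 7 | 3 | 7
4 | 30 | 4 | 30
After SELECT (4 rows):
cities.id | teams.id
6 | 9
6 | 7
2 | 3
4 | 4

== RESULT ==
cities.id | teams.id
6 | 9
6 | 7
2 | 3
4 | 4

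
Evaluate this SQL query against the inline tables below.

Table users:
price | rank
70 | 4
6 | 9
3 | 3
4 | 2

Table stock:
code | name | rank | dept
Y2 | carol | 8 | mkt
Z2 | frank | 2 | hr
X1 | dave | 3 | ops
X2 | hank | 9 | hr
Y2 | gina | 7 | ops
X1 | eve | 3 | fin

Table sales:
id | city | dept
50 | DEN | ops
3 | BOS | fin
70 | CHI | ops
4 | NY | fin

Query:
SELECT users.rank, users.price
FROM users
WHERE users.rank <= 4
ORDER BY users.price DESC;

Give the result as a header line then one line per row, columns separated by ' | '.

After WHERE (3 rows):
users.price | users.rank
70 | 4
3 | 3
4 | 2
After SELECT (3 rows):
users.rank | users.price
4 | 70
3 | 3
2 | 4
After ORDER BY (3 rows):
users.rank | users.price
4 | 70
2 | 4
3 | 3

== RESULT ==
users.rank | users.price
4 | 70
2 | 4
3 | 3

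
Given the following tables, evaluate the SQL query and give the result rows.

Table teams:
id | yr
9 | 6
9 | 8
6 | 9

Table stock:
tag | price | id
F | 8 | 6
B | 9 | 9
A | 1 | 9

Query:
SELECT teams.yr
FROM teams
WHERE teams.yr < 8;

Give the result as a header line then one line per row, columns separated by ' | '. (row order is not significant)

== RESULT ==
teams.yr
6

Derivation:
After WHERE (1 rows):
teams.id | teams.yr
9 | 6
After SELECT (1 rows):
teams.yr
6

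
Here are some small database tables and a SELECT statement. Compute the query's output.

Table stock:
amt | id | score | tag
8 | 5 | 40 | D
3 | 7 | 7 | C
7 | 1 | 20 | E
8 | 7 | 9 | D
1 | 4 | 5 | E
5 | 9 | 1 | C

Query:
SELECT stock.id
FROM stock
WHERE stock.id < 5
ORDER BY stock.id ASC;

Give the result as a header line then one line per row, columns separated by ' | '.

== RESULT ==
stock.id
1
4

Derivation:
After WHERE (2 rows):
stock.amt | stock.id | stock.score | stock.tag
7 | 1 | 20 | E
1 | 4 | 5 | E
After SELECT (2 rows):
stock.id
1
4
After ORDER BY (2 rows):
stock.id
1
4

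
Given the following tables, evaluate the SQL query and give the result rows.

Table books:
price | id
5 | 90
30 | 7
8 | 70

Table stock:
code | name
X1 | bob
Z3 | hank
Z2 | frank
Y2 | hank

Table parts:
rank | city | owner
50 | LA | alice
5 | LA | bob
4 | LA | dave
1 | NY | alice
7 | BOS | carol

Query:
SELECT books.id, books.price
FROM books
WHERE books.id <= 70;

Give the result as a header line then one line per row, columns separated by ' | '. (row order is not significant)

== RESULT ==
books.id | books.price
7 | 30
70 | 8

Derivation:
After WHERE (2 rows):
books.price | books.id
30 | 7
8 | 70
After SELECT (2 rows):
books.id | books.price
7 | 30
70 | 8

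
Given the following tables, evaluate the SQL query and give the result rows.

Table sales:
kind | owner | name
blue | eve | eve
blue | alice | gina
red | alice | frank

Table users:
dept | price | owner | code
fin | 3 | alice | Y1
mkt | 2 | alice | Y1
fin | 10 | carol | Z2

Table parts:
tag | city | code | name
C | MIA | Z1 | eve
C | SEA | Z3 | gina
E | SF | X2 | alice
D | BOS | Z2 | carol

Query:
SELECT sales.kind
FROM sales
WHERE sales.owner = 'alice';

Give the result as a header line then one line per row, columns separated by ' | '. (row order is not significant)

== RESULT ==
sales.kind
blue
red

Derivation:
After WHERE (2 rows):
sales.kind | sales.owner | sales.name
blue | alice | gina
red | alice | frank
After SELECT (2 rows):
sales.kind
blue
red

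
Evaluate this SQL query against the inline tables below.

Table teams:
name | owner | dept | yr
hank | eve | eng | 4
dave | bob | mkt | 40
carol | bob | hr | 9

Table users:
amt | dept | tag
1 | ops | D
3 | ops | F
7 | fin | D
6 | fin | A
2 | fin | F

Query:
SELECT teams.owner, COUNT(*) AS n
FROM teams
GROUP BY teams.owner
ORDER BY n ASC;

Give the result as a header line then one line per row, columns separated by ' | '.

== RESULT ==
teams.owner | n
eve | 1
bob | 2

Derivation:
After GROUP BY (2 rows):
teams.owner | n
eve | 1
bob | 2
After ORDER BY (2 rows):
teams.owner | n
eve | 1
bob | 2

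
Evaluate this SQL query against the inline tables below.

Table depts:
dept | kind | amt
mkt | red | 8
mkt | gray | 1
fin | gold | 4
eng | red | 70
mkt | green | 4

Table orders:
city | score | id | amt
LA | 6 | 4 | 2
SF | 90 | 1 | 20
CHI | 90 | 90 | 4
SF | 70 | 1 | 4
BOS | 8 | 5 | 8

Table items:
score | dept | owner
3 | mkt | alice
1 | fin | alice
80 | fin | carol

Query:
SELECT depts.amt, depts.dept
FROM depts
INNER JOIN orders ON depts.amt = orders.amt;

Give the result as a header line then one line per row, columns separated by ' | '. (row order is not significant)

After JOIN orders (5 rows):
depts.dept | depts.kind | depts.amt | orders.city | orders.score | orders.id | orders.amt
mkt | red | 8 | BOS | 8 | 5 | 8
fin | gold | 4 | CHI | 90 | 90 | 4
fin | gold | 4 | SF | 70 | 1 | 4
mkt | green | 4 | CHI | 90 | 90 | 4
mkt | green | 4 | SF | 70 | 1 | 4
After SELECT (5 rows):
depts.amt | depts.dept
8 | mkt
4 | fin
4 | fin
4 | mkt
4 | mkt

== RESULT ==
depts.amt | depts.dept
8 | mkt
4 | fin
4 | fin
4 | mkt
4 | mkt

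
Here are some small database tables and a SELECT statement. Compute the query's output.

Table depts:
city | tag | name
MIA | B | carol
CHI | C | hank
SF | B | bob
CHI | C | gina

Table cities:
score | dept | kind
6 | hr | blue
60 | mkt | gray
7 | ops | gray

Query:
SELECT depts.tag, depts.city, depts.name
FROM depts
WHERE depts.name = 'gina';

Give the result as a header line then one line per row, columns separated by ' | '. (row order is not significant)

== RESULT ==
depts.tag | depts.city | depts.name
C | CHI | gina

Derivation:
After WHERE (1 rows):
depts.city | depts.tag | depts.name
CHI | C | gina
After SELECT (1 rows):
depts.tag | depts.city | depts.name
C | CHI | gina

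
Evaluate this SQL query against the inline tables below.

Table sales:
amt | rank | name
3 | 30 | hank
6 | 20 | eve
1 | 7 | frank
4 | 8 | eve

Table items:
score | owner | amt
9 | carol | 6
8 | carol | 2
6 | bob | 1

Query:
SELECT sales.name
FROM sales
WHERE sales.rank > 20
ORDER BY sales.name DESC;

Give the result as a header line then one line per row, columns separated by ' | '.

== RESULT ==
sales.name
hank

Derivation:
After WHERE (1 rows):
sales.amt | sales.rank | sales.name
3 | 30 | hank
After SELECT (1 rows):
sales.name
hank
After ORDER BY (1 rows):
sales.name
hank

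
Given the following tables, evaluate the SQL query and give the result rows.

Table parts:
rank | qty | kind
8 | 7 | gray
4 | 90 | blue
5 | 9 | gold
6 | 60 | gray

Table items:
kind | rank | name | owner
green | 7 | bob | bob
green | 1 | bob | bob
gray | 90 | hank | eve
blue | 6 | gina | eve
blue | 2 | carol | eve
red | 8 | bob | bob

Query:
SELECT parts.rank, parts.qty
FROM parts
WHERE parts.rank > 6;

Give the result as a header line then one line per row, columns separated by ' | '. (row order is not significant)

After WHERE (1 rows):
parts.rank | parts.qty | parts.kind
8 | 7 | gray
After SELECT (1 rows):
parts.rank | parts.qty
8 | 7

== RESULT ==
parts.rank | parts.qty
8 | 7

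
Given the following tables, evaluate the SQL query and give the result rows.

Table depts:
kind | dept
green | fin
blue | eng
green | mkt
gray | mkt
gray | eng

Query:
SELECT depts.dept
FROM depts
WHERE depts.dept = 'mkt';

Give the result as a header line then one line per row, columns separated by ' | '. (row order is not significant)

After WHERE (2 rows):
depts.kind | depts.dept
green | mkt
gray | mkt
After SELECT (2 rows):
depts.dept
mkt
mkt

== RESULT ==
depts.dept
mkt
mkt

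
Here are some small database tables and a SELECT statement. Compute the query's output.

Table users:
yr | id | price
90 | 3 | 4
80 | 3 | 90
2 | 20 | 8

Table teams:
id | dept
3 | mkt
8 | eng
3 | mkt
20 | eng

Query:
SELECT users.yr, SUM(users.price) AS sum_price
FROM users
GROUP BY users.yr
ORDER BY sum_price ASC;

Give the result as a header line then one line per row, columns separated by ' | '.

After GROUP BY (3 rows):
users.yr | sum_price
90 | 4
80 | 90
2 | 8
After ORDER BY (3 rows):
users.yr | sum_price
90 | 4
2 | 8
80 | 90

== RESULT ==
users.yr | sum_price
90 | 4
2 | 8
80 | 90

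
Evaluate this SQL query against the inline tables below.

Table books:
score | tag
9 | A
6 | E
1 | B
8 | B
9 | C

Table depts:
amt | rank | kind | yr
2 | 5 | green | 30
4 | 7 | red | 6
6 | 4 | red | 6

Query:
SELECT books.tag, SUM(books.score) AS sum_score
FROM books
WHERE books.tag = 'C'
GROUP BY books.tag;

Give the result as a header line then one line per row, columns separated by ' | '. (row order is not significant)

After WHERE (1 rows):
books.score | books.tag
9 | C
After GROUP BY (1 rows):
books.tag | sum_score
C | 9

== RESULT ==
books.tag | sum_score
C | 9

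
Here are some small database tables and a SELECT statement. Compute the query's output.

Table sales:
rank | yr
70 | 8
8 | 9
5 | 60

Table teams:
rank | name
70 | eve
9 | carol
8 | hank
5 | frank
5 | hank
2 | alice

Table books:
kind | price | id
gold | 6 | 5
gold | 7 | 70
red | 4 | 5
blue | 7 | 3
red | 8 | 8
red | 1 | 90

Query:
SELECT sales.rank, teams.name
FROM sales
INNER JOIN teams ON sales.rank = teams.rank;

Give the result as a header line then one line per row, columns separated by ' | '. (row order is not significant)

== RESULT ==
sales.rank | teams.name
70 | eve
8 | hank
5 | frank
5 | hank

Derivation:
After JOIN teams (4 rows):
sales.rank | sales.yr | teams.rank | teams.name
70 | 8 | 70 | eve
8 | 9 | 8 | hank
5 | 60 | 5 | frank
5 | 60 | 5 | hank
After SELECT (4 rows):
sales.rank | teams.name
70 | eve
8 | hank
5 | frank
5 | hank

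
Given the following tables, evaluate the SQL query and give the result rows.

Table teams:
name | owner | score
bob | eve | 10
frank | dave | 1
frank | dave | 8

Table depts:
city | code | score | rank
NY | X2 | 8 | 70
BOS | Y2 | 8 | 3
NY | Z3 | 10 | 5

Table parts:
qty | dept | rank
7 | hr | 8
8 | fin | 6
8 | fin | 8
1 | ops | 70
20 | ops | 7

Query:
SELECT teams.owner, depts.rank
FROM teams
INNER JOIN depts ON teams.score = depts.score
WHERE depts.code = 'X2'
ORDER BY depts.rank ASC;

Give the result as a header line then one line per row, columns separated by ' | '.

After JOIN depts (3 rows):
teams.name | teams.owner | teams.score | depts.city | depts.code | depts.score | depts.rank
bob | eve | 10 | NY | Z3 | 10 | 5
frank | dave | 8 | NY | X2 | 8 | 70
frank | dave | 8 | BOS | Y2 | 8 | 3
After WHERE (1 rows):
teams.name | teams.owner | teams.score | depts.city | depts.code | depts.score | depts.rank
frank | dave | 8 | NY | X2 | 8 | 70
After SELECT (1 rows):
teams.owner | depts.rank
dave | 70
After ORDER BY (1 rows):
teams.owner | depts.rank
dave | 70

== RESULT ==
teams.owner | depts.rank
dave | 70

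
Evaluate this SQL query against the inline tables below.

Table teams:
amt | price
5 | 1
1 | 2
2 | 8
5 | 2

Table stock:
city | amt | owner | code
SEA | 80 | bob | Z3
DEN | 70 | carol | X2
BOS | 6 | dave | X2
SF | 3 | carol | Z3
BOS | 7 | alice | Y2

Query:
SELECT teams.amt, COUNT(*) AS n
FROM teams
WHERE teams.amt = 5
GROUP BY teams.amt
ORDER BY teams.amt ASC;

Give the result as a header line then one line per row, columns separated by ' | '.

After WHERE (2 rows):
teams.amt | teams.price
5 | 1
5 | 2
After GROUP BY (1 rows):
teams.amt | n
5 | 2
After ORDER BY (1 rows):
teams.amt | n
5 | 2

== RESULT ==
teams.amt | n
5 | 2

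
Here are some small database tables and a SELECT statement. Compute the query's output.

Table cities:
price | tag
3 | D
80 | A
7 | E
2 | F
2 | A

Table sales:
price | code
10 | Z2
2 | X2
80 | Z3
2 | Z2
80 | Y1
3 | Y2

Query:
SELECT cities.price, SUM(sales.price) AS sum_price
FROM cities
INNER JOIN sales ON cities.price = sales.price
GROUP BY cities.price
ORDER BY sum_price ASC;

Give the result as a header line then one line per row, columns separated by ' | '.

After JOIN sales (7 rows):
cities.price | cities.tag | sales.price | sales.code
3 | D | 3 | Y2
80 | A | 80 | Z3
80 | A | 80 | Y1
2 | F | 2 | X2
2 | F | 2 | Z2
2 | A | 2 | X2
2 | A | 2 | Z2
After GROUP BY (3 rows):
cities.price | sum_price
3 | 3
80 | 160
2 | 8
After ORDER BY (3 rows):
cities.price | sum_price
3 | 3
2 | 8
80 | 160

== RESULT ==
cities.price | sum_price
3 | 3
2 | 8
80 | 160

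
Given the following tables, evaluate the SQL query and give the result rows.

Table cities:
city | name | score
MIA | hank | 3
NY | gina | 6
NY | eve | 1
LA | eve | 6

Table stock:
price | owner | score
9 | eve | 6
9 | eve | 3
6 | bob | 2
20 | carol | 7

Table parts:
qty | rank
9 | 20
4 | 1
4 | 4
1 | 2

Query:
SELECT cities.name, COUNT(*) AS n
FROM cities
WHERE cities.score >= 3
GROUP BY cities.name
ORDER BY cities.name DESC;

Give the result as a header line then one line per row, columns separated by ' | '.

== RESULT ==
cities.name | n
hank | 1
gina | 1
eve | 1

Derivation:
After WHERE (3 rows):
cities.city | cities.name | cities.score
MIA | hank | 3
NY | gina | 6
LA | eve | 6
After GROUP BY (3 rows):
cities.name | n
hank | 1
gina | 1
eve | 1
After ORDER BY (3 rows):
cities.name | n
hank | 1
gina | 1
eve | 1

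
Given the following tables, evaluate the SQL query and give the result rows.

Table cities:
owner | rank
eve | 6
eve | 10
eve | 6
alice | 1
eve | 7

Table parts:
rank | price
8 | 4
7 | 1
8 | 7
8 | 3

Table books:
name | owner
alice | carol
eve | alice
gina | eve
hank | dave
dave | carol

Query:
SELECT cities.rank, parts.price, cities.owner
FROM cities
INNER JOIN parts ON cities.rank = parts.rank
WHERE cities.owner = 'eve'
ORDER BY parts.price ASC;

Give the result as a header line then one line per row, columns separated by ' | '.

== RESULT ==
cities.rank | parts.price | cities.owner
7 | 1 | eve

Derivation:
After JOIN parts (1 rows):
cities.owner | cities.rank | parts.rank | parts.price
eve | 7 | 7 | 1
After WHERE (1 rows):
cities.owner | cities.rank | parts.rank | parts.price
eve | 7 | 7 | 1
After SELECT (1 rows):
cities.rank | parts.price | cities.owner
7 | 1 | eve
After ORDER BY (1 rows):
cities.rank | parts.price | cities.owner
7 | 1 | eve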